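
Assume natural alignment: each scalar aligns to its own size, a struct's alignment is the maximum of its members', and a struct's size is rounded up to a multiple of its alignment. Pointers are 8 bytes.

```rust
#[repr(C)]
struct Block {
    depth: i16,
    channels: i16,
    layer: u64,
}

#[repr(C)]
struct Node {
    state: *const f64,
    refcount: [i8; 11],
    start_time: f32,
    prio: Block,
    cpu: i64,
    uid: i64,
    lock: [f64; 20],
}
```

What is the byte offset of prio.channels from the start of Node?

26

Block: depth at 0 (size 2, align 2) → ends 2; channels at 2 (size 2, align 2) → ends 4; pad 4 to align 8 for layer; layer at 8 (size 8, align 8) → ends 16; total 16 bytes, alignment 8
state at 0 (size 8, align 8) → ends 8
refcount at 8 (size 11, align 1) → ends 19
pad 1 to align 4 for start_time
start_time at 20 (size 4, align 4) → ends 24
prio at 24 (size 16, align 8) → ends 40
within Block: channels at 2
24 + 2 = 26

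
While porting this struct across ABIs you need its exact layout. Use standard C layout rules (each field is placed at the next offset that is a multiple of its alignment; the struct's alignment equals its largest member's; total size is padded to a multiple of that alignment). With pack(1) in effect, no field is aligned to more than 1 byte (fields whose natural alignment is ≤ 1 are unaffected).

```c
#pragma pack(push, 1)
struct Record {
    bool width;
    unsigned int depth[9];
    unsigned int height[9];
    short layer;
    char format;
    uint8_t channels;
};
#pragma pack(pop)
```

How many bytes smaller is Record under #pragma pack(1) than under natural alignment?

natural layout:
  0..1  width  (1B, 1-aligned)
  1..4  -- padding (3B)
  4..40  depth  (36B, 4-aligned)
  40..76  height  (36B, 4-aligned)
  76..78  layer  (2B, 2-aligned)
  78..79  format  (1B, 1-aligned)
  79..80  channels  (1B, 1-aligned)
  sizeof = 80, alignof = 4
packed(1) layout:
  0..1  width  (1B, 1-aligned)
  1..37  depth  (36B, 1-aligned)
  37..73  height  (36B, 1-aligned)
  73..75  layer  (2B, 1-aligned)
  75..76  format  (1B, 1-aligned)
  76..77  channels  (1B, 1-aligned)
  sizeof = 77, alignof = 1
80 − 77 = 3

3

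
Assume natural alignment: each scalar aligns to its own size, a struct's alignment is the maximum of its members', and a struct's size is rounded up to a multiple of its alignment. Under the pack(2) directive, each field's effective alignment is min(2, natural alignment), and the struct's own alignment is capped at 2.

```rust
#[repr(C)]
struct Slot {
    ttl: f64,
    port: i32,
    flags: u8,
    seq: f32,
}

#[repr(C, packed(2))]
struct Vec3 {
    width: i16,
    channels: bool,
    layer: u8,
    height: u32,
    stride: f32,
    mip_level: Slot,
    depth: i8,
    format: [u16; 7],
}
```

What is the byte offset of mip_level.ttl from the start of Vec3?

12

Slot: ttl at 0 (size 8, align 8) → ends 8; port at 8 (size 4, align 4) → ends 12; flags at 12 (size 1, align 1) → ends 13; pad 3 to align 4 for seq; seq at 16 (size 4, align 4) → ends 20; tail pad 4 to reach multiple of 8; total 24 bytes, alignment 8
width at 0 (size 2, align 2) → ends 2
channels at 2 (size 1, align 1) → ends 3
layer at 3 (size 1, align 1) → ends 4
height at 4 (size 4, align 2) → ends 8
stride at 8 (size 4, align 2) → ends 12
mip_level at 12 (size 24, align 2) → ends 36
within Slot: ttl at 0
12 + 0 = 12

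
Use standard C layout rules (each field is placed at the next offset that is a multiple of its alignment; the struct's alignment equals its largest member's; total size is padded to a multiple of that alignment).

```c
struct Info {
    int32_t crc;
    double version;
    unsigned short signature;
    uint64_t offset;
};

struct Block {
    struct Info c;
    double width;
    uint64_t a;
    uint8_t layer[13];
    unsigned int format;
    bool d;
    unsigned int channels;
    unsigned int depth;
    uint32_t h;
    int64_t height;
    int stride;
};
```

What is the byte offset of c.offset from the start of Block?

Info: 0..4  crc  (4B, 4-aligned); 4..8  -- padding (4B); 8..16  version  (8B, 8-aligned); 16..18  signature  (2B, 2-aligned); 18..24  -- padding (6B); 24..32  offset  (8B, 8-aligned); sizeof = 32, alignof = 8
0..32  c  (32B, 8-aligned)
within Info: offset at 24
0 + 24 = 24

24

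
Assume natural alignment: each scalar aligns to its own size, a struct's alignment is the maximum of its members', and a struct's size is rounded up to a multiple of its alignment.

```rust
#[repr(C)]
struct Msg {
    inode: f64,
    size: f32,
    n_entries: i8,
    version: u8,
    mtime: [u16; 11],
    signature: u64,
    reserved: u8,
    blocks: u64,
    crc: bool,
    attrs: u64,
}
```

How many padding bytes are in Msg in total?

inode at 0 (size 8, align 8) → ends 8
size at 8 (size 4, align 4) → ends 12
n_entries at 12 (size 1, align 1) → ends 13
version at 13 (size 1, align 1) → ends 14
mtime at 14 (size 22, align 2) → ends 36
pad 4 to align 8 for signature
signature at 40 (size 8, align 8) → ends 48
reserved at 48 (size 1, align 1) → ends 49
pad 7 to align 8 for blocks
blocks at 56 (size 8, align 8) → ends 64
crc at 64 (size 1, align 1) → ends 65
pad 7 to align 8 for attrs
attrs at 72 (size 8, align 8) → ends 80
total 80 bytes, alignment 8
data bytes 62, size 80 → padding 18

18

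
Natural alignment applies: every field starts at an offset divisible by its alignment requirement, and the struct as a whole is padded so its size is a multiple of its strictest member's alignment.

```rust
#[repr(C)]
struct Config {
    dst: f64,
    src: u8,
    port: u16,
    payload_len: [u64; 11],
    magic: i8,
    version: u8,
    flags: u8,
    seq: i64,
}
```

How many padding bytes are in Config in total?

10

@0: dst [8B, align 8] → 8
@8: src [1B, align 1] → 9
+1 pad (align 2)
@10: port [2B, align 2] → 12
+4 pad (align 8)
@16: payload_len [88B, align 8] → 104
@104: magic [1B, align 1] → 105
@105: version [1B, align 1] → 106
@106: flags [1B, align 1] → 107
+5 pad (align 8)
@112: seq [8B, align 8] → 120
size 120, align 8
data bytes 110, size 120 → padding 10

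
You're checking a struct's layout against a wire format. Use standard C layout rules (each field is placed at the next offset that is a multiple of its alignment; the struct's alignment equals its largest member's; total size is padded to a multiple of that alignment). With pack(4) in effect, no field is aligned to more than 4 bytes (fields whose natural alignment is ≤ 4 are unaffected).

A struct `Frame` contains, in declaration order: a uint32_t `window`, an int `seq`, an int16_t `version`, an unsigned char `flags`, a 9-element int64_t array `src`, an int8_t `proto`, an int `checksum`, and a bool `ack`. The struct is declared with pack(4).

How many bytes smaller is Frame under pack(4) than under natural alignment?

8

natural layout:
  0..4  window  (4B, 4-aligned)
  4..8  seq  (4B, 4-aligned)
  8..10  version  (2B, 2-aligned)
  10..11  flags  (1B, 1-aligned)
  11..16  -- padding (5B)
  16..88  src  (72B, 8-aligned)
  88..89  proto  (1B, 1-aligned)
  89..92  -- padding (3B)
  92..96  checksum  (4B, 4-aligned)
  96..97  ack  (1B, 1-aligned)
  97..104  -- tail padding (7B)
  sizeof = 104, alignof = 8
packed(4) layout:
  0..4  window  (4B, 4-aligned)
  4..8  seq  (4B, 4-aligned)
  8..10  version  (2B, 2-aligned)
  10..11  flags  (1B, 1-aligned)
  11..12  -- padding (1B)
  12..84  src  (72B, 4-aligned)
  84..85  proto  (1B, 1-aligned)
  85..88  -- padding (3B)
  88..92  checksum  (4B, 4-aligned)
  92..93  ack  (1B, 1-aligned)
  93..96  -- tail padding (3B)
  sizeof = 96, alignof = 4
104 − 96 = 8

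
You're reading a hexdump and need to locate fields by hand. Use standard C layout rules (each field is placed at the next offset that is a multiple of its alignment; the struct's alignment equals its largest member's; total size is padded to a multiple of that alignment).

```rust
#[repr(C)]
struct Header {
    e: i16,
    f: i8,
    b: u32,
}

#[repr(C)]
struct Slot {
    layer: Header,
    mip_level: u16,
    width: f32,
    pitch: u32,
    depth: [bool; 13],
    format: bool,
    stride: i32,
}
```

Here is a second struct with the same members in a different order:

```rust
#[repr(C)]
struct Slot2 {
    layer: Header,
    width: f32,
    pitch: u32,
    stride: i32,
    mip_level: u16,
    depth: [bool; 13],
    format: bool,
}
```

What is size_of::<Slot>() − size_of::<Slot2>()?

Header: 0..2  e  (2B, 2-aligned); 2..3  f  (1B, 1-aligned); 3..4  -- padding (1B); 4..8  b  (4B, 4-aligned); sizeof = 8, alignof = 4
0..8  layer  (8B, 4-aligned)
8..10  mip_level  (2B, 2-aligned)
10..12  -- padding (2B)
12..16  width  (4B, 4-aligned)
16..20  pitch  (4B, 4-aligned)
20..33  depth  (13B, 1-aligned)
33..34  format  (1B, 1-aligned)
34..36  -- padding (2B)
36..40  stride  (4B, 4-aligned)
sizeof = 40, alignof = 4
— Slot2 —
0..8  layer  (8B, 4-aligned)
8..12  width  (4B, 4-aligned)
12..16  pitch  (4B, 4-aligned)
16..20  stride  (4B, 4-aligned)
20..22  mip_level  (2B, 2-aligned)
22..35  depth  (13B, 1-aligned)
35..36  format  (1B, 1-aligned)
sizeof = 36, alignof = 4
40 − 36 = 4

4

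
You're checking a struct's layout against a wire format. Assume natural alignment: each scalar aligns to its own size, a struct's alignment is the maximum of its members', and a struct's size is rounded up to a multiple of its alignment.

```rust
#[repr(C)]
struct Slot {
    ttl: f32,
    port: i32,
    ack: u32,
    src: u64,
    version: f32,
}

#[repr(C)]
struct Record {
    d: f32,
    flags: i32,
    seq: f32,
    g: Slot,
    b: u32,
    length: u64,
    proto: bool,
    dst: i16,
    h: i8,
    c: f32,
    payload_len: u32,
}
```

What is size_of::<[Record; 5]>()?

Slot: 0..4  ttl  (4B, 4-aligned); 4..8  port  (4B, 4-aligned); 8..12  ack  (4B, 4-aligned); 12..16  -- padding (4B); 16..24  src  (8B, 8-aligned); 24..28  version  (4B, 4-aligned); 28..32  -- tail padding (4B); sizeof = 32, alignof = 8
0..4  d  (4B, 4-aligned)
4..8  flags  (4B, 4-aligned)
8..12  seq  (4B, 4-aligned)
12..16  -- padding (4B)
16..48  g  (32B, 8-aligned)
48..52  b  (4B, 4-aligned)
52..56  -- padding (4B)
56..64  length  (8B, 8-aligned)
64..65  proto  (1B, 1-aligned)
65..66  -- padding (1B)
66..68  dst  (2B, 2-aligned)
68..69  h  (1B, 1-aligned)
69..72  -- padding (3B)
72..76  c  (4B, 4-aligned)
76..80  payload_len  (4B, 4-aligned)
sizeof = 80, alignof = 8
array of 5: 5 × 80 = 400

400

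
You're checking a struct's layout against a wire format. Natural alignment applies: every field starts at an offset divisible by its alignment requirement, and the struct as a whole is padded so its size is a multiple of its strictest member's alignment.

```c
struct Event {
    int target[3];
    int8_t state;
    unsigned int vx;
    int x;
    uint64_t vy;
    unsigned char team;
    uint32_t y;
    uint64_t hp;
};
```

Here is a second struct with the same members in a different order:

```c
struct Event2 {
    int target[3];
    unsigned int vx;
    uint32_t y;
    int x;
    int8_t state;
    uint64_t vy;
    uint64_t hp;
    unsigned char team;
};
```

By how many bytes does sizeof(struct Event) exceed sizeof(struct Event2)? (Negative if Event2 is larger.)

-8

@0: target [12B, align 4] → 12
@12: state [1B, align 1] → 13
+3 pad (align 4)
@16: vx [4B, align 4] → 20
@20: x [4B, align 4] → 24
@24: vy [8B, align 8] → 32
@32: team [1B, align 1] → 33
+3 pad (align 4)
@36: y [4B, align 4] → 40
@40: hp [8B, align 8] → 48
size 48, align 8
— Event2 —
@0: target [12B, align 4] → 12
@12: vx [4B, align 4] → 16
@16: y [4B, align 4] → 20
@20: x [4B, align 4] → 24
@24: state [1B, align 1] → 25
+7 pad (align 8)
@32: vy [8B, align 8] → 40
@40: hp [8B, align 8] → 48
@48: team [1B, align 1] → 49
+7 tail pad (align 8)
size 56, align 8
48 − 56 = -8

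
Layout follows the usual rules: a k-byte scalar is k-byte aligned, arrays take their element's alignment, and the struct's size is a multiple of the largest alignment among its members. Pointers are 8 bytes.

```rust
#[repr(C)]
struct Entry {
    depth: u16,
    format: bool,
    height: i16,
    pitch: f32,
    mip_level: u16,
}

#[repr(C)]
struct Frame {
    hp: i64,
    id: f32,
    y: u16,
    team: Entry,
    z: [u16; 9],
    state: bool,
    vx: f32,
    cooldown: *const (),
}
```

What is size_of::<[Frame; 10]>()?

Entry: @0: depth [2B, align 2] → 2; @2: format [1B, align 1] → 3; +1 pad (align 2); @4: height [2B, align 2] → 6; +2 pad (align 4); @8: pitch [4B, align 4] → 12; @12: mip_level [2B, align 2] → 14; +2 tail pad (align 4); size 16, align 4
@0: hp [8B, align 8] → 8
@8: id [4B, align 4] → 12
@12: y [2B, align 2] → 14
+2 pad (align 4)
@16: team [16B, align 4] → 32
@32: z [18B, align 2] → 50
@50: state [1B, align 1] → 51
+1 pad (align 4)
@52: vx [4B, align 4] → 56
@56: cooldown [8B, align 8] → 64
size 64, align 8
array of 10: 10 × 64 = 640

640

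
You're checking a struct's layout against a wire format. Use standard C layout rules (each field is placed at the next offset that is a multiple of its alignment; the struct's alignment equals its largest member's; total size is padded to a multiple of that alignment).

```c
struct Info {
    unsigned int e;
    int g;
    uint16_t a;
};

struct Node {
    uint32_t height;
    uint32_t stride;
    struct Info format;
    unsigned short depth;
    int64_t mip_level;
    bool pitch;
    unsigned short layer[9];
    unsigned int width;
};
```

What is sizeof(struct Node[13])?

728

Info: @0: e [4B, align 4] → 4; @4: g [4B, align 4] → 8; @8: a [2B, align 2] → 10; +2 tail pad (align 4); size 12, align 4
@0: height [4B, align 4] → 4
@4: stride [4B, align 4] → 8
@8: format [12B, align 4] → 20
@20: depth [2B, align 2] → 22
+2 pad (align 8)
@24: mip_level [8B, align 8] → 32
@32: pitch [1B, align 1] → 33
+1 pad (align 2)
@34: layer [18B, align 2] → 52
@52: width [4B, align 4] → 56
size 56, align 8
array of 13: 13 × 56 = 728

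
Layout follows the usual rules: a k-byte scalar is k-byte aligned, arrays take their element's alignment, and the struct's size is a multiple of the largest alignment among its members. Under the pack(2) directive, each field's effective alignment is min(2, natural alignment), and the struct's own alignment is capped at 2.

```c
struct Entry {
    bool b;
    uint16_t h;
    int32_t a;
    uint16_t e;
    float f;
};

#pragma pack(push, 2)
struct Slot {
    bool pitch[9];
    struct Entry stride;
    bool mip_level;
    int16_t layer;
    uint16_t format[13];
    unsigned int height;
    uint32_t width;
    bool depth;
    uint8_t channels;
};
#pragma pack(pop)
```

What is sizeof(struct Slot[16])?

Entry: b at 0 (size 1, align 1) → ends 1; pad 1 to align 2 for h; h at 2 (size 2, align 2) → ends 4; a at 4 (size 4, align 4) → ends 8; e at 8 (size 2, align 2) → ends 10; pad 2 to align 4 for f; f at 12 (size 4, align 4) → ends 16; total 16 bytes, alignment 4
pitch at 0 (size 9, align 1) → ends 9
pad 1 to align 2 for stride
stride at 10 (size 16, align 2) → ends 26
mip_level at 26 (size 1, align 1) → ends 27
pad 1 to align 2 for layer
layer at 28 (size 2, align 2) → ends 30
format at 30 (size 26, align 2) → ends 56
height at 56 (size 4, align 2) → ends 60
width at 60 (size 4, align 2) → ends 64
depth at 64 (size 1, align 1) → ends 65
channels at 65 (size 1, align 1) → ends 66
total 66 bytes, alignment 2
array of 16: 16 × 66 = 1056

1056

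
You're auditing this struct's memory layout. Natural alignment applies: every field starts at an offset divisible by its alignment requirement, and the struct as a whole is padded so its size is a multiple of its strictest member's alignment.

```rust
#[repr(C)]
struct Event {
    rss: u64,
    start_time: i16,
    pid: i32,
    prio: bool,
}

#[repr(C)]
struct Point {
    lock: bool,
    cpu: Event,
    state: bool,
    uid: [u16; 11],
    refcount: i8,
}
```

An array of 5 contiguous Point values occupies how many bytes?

320

Event: rss at 0 (size 8, align 8) → ends 8; start_time at 8 (size 2, align 2) → ends 10; pad 2 to align 4 for pid; pid at 12 (size 4, align 4) → ends 16; prio at 16 (size 1, align 1) → ends 17; tail pad 7 to reach multiple of 8; total 24 bytes, alignment 8
lock at 0 (size 1, align 1) → ends 1
pad 7 to align 8 for cpu
cpu at 8 (size 24, align 8) → ends 32
state at 32 (size 1, align 1) → ends 33
pad 1 to align 2 for uid
uid at 34 (size 22, align 2) → ends 56
refcount at 56 (size 1, align 1) → ends 57
tail pad 7 to reach multiple of 8
total 64 bytes, alignment 8
array of 5: 5 × 64 = 320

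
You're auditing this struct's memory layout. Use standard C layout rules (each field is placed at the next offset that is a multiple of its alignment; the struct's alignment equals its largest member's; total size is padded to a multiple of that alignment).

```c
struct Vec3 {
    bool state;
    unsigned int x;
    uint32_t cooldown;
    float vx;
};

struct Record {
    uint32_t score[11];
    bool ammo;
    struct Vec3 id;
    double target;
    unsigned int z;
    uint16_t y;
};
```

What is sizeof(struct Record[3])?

240

Vec3: state at 0 (size 1, align 1) → ends 1; pad 3 to align 4 for x; x at 4 (size 4, align 4) → ends 8; cooldown at 8 (size 4, align 4) → ends 12; vx at 12 (size 4, align 4) → ends 16; total 16 bytes, alignment 4
score at 0 (size 44, align 4) → ends 44
ammo at 44 (size 1, align 1) → ends 45
pad 3 to align 4 for id
id at 48 (size 16, align 4) → ends 64
target at 64 (size 8, align 8) → ends 72
z at 72 (size 4, align 4) → ends 76
y at 76 (size 2, align 2) → ends 78
tail pad 2 to reach multiple of 8
total 80 bytes, alignment 8
array of 3: 3 × 80 = 240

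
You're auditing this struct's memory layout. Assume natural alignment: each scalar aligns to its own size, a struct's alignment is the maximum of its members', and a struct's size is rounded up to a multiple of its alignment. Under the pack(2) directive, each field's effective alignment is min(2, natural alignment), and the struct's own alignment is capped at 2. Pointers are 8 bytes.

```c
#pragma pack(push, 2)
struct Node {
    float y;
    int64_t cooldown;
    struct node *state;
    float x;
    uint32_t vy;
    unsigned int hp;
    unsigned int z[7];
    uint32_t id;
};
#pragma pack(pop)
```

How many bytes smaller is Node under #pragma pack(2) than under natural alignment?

8

natural layout:
  @0: y [4B, align 4] → 4
  +4 pad (align 8)
  @8: cooldown [8B, align 8] → 16
  @16: state [8B, align 8] → 24
  @24: x [4B, align 4] → 28
  @28: vy [4B, align 4] → 32
  @32: hp [4B, align 4] → 36
  @36: z [28B, align 4] → 64
  @64: id [4B, align 4] → 68
  +4 tail pad (align 8)
  size 72, align 8
packed(2) layout:
  @0: y [4B, align 2] → 4
  @4: cooldown [8B, align 2] → 12
  @12: state [8B, align 2] → 20
  @20: x [4B, align 2] → 24
  @24: vy [4B, align 2] → 28
  @28: hp [4B, align 2] → 32
  @32: z [28B, align 2] → 60
  @60: id [4B, align 2] → 64
  size 64, align 2
72 − 64 = 8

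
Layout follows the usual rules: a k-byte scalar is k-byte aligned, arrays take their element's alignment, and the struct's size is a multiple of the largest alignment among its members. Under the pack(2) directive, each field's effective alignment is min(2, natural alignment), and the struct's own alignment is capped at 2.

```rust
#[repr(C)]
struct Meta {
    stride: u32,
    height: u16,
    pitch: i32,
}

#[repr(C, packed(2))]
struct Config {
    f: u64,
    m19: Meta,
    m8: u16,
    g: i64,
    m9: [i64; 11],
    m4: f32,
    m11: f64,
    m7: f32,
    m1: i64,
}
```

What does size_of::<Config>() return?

Meta: 0..4  stride  (4B, 4-aligned); 4..6  height  (2B, 2-aligned); 6..8  -- padding (2B); 8..12  pitch  (4B, 4-aligned); sizeof = 12, alignof = 4
0..8  f  (8B, 2-aligned)
8..20  m19  (12B, 2-aligned)
20..22  m8  (2B, 2-aligned)
22..30  g  (8B, 2-aligned)
30..118  m9  (88B, 2-aligned)
118..122  m4  (4B, 2-aligned)
122..130  m11  (8B, 2-aligned)
130..134  m7  (4B, 2-aligned)
134..142  m1  (8B, 2-aligned)
sizeof = 142, alignof = 2

142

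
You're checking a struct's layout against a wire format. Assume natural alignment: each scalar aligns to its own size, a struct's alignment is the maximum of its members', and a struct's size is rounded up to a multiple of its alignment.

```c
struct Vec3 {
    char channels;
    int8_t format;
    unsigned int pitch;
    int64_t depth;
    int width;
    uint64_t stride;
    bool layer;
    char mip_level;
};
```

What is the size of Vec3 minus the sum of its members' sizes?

12

@0: channels [1B, align 1] → 1
@1: format [1B, align 1] → 2
+2 pad (align 4)
@4: pitch [4B, align 4] → 8
@8: depth [8B, align 8] → 16
@16: width [4B, align 4] → 20
+4 pad (align 8)
@24: stride [8B, align 8] → 32
@32: layer [1B, align 1] → 33
@33: mip_level [1B, align 1] → 34
+6 tail pad (align 8)
size 40, align 8
data bytes 28, size 40 → padding 12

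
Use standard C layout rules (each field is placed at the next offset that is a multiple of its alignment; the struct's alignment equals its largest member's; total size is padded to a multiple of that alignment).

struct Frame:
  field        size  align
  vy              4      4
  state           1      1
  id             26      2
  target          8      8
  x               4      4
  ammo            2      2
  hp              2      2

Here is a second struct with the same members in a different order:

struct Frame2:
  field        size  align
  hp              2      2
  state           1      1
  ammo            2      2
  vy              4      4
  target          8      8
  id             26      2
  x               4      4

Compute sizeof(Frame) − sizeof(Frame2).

-8

0..4  vy  (4B, 4-aligned)
4..5  state  (1B, 1-aligned)
5..6  -- padding (1B)
6..32  id  (26B, 2-aligned)
32..40  target  (8B, 8-aligned)
40..44  x  (4B, 4-aligned)
44..46  ammo  (2B, 2-aligned)
46..48  hp  (2B, 2-aligned)
sizeof = 48, alignof = 8
— Frame2 —
0..2  hp  (2B, 2-aligned)
2..3  state  (1B, 1-aligned)
3..4  -- padding (1B)
4..6  ammo  (2B, 2-aligned)
6..8  -- padding (2B)
8..12  vy  (4B, 4-aligned)
12..16  -- padding (4B)
16..24  target  (8B, 8-aligned)
24..50  id  (26B, 2-aligned)
50..52  -- padding (2B)
52..56  x  (4B, 4-aligned)
sizeof = 56, alignof = 8
48 − 56 = -8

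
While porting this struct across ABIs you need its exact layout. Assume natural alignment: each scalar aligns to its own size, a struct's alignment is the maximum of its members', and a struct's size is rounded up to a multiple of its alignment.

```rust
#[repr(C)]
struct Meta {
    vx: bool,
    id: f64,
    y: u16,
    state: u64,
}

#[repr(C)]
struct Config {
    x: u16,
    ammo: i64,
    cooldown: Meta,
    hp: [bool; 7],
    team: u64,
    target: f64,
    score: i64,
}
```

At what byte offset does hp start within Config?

48

Meta: 0..1  vx  (1B, 1-aligned); 1..8  -- padding (7B); 8..16  id  (8B, 8-aligned); 16..18  y  (2B, 2-aligned); 18..24  -- padding (6B); 24..32  state  (8B, 8-aligned); sizeof = 32, alignof = 8
0..2  x  (2B, 2-aligned)
2..8  -- padding (6B)
8..16  ammo  (8B, 8-aligned)
16..48  cooldown  (32B, 8-aligned)
48..55  hp  (7B, 1-aligned)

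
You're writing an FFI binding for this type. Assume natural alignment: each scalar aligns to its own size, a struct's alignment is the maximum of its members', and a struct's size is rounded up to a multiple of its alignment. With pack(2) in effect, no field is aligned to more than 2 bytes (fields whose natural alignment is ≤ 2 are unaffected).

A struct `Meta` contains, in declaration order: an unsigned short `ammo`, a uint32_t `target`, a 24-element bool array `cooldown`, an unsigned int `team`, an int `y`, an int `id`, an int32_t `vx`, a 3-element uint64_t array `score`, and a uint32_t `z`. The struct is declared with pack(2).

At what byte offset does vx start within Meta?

42

0..2  ammo  (2B, 2-aligned)
2..6  target  (4B, 2-aligned)
6..30  cooldown  (24B, 1-aligned)
30..34  team  (4B, 2-aligned)
34..38  y  (4B, 2-aligned)
38..42  id  (4B, 2-aligned)
42..46  vx  (4B, 2-aligned)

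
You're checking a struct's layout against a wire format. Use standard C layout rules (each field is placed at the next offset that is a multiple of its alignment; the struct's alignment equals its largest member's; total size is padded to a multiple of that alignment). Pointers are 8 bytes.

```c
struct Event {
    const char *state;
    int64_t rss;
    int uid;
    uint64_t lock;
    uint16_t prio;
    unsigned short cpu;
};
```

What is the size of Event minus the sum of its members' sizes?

8

state at 0 (size 8, align 8) → ends 8
rss at 8 (size 8, align 8) → ends 16
uid at 16 (size 4, align 4) → ends 20
pad 4 to align 8 for lock
lock at 24 (size 8, align 8) → ends 32
prio at 32 (size 2, align 2) → ends 34
cpu at 34 (size 2, align 2) → ends 36
tail pad 4 to reach multiple of 8
total 40 bytes, alignment 8
data bytes 32, size 40 → padding 8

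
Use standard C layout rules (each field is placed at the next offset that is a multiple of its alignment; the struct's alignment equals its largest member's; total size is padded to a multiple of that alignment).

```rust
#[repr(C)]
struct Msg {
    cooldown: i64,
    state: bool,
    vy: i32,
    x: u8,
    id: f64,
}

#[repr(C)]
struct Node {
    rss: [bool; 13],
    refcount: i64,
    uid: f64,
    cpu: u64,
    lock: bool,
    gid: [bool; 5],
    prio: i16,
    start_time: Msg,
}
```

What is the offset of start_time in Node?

Msg: cooldown at 0 (size 8, align 8) → ends 8; state at 8 (size 1, align 1) → ends 9; pad 3 to align 4 for vy; vy at 12 (size 4, align 4) → ends 16; x at 16 (size 1, align 1) → ends 17; pad 7 to align 8 for id; id at 24 (size 8, align 8) → ends 32; total 32 bytes, alignment 8
rss at 0 (size 13, align 1) → ends 13
pad 3 to align 8 for refcount
refcount at 16 (size 8, align 8) → ends 24
uid at 24 (size 8, align 8) → ends 32
cpu at 32 (size 8, align 8) → ends 40
lock at 40 (size 1, align 1) → ends 41
gid at 41 (size 5, align 1) → ends 46
prio at 46 (size 2, align 2) → ends 48
start_time at 48 (size 32, align 8) → ends 80

48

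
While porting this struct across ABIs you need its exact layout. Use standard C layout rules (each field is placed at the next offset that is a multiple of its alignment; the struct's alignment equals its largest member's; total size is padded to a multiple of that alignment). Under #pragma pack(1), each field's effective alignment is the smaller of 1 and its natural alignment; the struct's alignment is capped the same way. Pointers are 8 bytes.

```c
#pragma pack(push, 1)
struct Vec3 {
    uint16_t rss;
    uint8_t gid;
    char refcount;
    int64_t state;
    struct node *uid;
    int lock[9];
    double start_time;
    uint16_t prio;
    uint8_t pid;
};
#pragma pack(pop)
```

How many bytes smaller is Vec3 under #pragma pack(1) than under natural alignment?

natural layout:
  @0: rss [2B, align 2] → 2
  @2: gid [1B, align 1] → 3
  @3: refcount [1B, align 1] → 4
  +4 pad (align 8)
  @8: state [8B, align 8] → 16
  @16: uid [8B, align 8] → 24
  @24: lock [36B, align 4] → 60
  +4 pad (align 8)
  @64: start_time [8B, align 8] → 72
  @72: prio [2B, align 2] → 74
  @74: pid [1B, align 1] → 75
  +5 tail pad (align 8)
  size 80, align 8
packed(1) layout:
  @0: rss [2B, align 1] → 2
  @2: gid [1B, align 1] → 3
  @3: refcount [1B, align 1] → 4
  @4: state [8B, align 1] → 12
  @12: uid [8B, align 1] → 20
  @20: lock [36B, align 1] → 56
  @56: start_time [8B, align 1] → 64
  @64: prio [2B, align 1] → 66
  @66: pid [1B, align 1] → 67
  size 67, align 1
80 − 67 = 13

13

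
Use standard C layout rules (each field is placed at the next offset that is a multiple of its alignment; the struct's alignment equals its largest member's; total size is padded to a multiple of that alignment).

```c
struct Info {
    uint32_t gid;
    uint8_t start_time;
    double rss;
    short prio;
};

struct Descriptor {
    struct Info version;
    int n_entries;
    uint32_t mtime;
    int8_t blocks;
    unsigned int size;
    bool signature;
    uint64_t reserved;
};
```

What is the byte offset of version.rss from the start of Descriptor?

Info: @0: gid [4B, align 4] → 4; @4: start_time [1B, align 1] → 5; +3 pad (align 8); @8: rss [8B, align 8] → 16; @16: prio [2B, align 2] → 18; +6 tail pad (align 8); size 24, align 8
@0: version [24B, align 8] → 24
within Info: rss at 8
0 + 8 = 8

8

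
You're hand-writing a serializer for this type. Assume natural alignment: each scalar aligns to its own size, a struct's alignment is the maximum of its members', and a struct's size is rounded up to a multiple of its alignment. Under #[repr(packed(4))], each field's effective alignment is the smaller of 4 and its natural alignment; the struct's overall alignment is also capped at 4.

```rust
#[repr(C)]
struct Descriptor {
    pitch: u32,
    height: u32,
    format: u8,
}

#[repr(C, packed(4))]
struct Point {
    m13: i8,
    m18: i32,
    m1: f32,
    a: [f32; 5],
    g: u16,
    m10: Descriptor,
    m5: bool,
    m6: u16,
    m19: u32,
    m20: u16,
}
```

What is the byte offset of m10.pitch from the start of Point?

Descriptor: @0: pitch [4B, align 4] → 4; @4: height [4B, align 4] → 8; @8: format [1B, align 1] → 9; +3 tail pad (align 4); size 12, align 4
@0: m13 [1B, align 1] → 1
+3 pad (align 4)
@4: m18 [4B, align 4] → 8
@8: m1 [4B, align 4] → 12
@12: a [20B, align 4] → 32
@32: g [2B, align 2] → 34
+2 pad (align 4)
@36: m10 [12B, align 4] → 48
within Descriptor: pitch at 0
36 + 0 = 36

36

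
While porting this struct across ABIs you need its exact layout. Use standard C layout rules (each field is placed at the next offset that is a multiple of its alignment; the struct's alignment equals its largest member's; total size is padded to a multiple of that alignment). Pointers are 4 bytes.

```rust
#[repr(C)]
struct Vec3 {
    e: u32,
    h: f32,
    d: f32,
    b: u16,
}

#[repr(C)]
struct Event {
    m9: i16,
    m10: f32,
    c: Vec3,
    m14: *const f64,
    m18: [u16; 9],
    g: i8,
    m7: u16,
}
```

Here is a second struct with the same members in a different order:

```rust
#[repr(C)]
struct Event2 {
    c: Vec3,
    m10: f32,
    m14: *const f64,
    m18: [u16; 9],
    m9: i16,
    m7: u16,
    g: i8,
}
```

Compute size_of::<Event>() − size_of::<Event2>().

4

Vec3: e at 0 (size 4, align 4) → ends 4; h at 4 (size 4, align 4) → ends 8; d at 8 (size 4, align 4) → ends 12; b at 12 (size 2, align 2) → ends 14; tail pad 2 to reach multiple of 4; total 16 bytes, alignment 4
m9 at 0 (size 2, align 2) → ends 2
pad 2 to align 4 for m10
m10 at 4 (size 4, align 4) → ends 8
c at 8 (size 16, align 4) → ends 24
m14 at 24 (size 4, align 4) → ends 28
m18 at 28 (size 18, align 2) → ends 46
g at 46 (size 1, align 1) → ends 47
pad 1 to align 2 for m7
m7 at 48 (size 2, align 2) → ends 50
tail pad 2 to reach multiple of 4
total 52 bytes, alignment 4
— Event2 —
c at 0 (size 16, align 4) → ends 16
m10 at 16 (size 4, align 4) → ends 20
m14 at 20 (size 4, align 4) → ends 24
m18 at 24 (size 18, align 2) → ends 42
m9 at 42 (size 2, align 2) → ends 44
m7 at 44 (size 2, align 2) → ends 46
g at 46 (size 1, align 1) → ends 47
tail pad 1 to reach multiple of 4
total 48 bytes, alignment 4
52 − 48 = 4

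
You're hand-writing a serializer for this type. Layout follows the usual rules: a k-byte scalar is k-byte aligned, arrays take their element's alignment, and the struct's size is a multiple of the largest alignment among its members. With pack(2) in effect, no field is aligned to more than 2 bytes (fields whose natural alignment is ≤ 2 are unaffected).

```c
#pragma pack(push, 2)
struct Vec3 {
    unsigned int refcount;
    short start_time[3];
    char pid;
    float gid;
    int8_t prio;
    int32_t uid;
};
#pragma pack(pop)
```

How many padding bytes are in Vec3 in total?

0..4  refcount  (4B, 2-aligned)
4..10  start_time  (6B, 2-aligned)
10..11  pid  (1B, 1-aligned)
11..12  -- padding (1B)
12..16  gid  (4B, 2-aligned)
16..17  prio  (1B, 1-aligned)
17..18  -- padding (1B)
18..22  uid  (4B, 2-aligned)
sizeof = 22, alignof = 2
data bytes 20, size 22 → padding 2

2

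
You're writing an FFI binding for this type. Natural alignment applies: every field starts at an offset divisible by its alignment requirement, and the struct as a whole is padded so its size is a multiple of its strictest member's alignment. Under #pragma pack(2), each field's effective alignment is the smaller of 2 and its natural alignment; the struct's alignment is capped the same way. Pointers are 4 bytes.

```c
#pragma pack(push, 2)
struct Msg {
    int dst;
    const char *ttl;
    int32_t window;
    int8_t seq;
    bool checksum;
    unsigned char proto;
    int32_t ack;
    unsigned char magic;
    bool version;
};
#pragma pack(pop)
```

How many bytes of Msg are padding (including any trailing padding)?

1

dst at 0 (size 4, align 2) → ends 4
ttl at 4 (size 4, align 2) → ends 8
window at 8 (size 4, align 2) → ends 12
seq at 12 (size 1, align 1) → ends 13
checksum at 13 (size 1, align 1) → ends 14
proto at 14 (size 1, align 1) → ends 15
pad 1 to align 2 for ack
ack at 16 (size 4, align 2) → ends 20
magic at 20 (size 1, align 1) → ends 21
version at 21 (size 1, align 1) → ends 22
total 22 bytes, alignment 2
data bytes 21, size 22 → padding 1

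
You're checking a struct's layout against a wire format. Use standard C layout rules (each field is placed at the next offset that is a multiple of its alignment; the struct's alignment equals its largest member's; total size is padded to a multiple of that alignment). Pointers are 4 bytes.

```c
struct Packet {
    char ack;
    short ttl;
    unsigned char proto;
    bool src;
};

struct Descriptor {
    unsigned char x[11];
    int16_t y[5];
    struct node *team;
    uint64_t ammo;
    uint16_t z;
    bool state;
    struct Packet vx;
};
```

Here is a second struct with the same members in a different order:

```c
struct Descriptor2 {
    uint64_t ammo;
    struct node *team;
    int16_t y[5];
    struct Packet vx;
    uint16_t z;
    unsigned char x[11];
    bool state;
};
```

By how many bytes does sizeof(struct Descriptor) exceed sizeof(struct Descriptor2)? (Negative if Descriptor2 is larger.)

Packet: @0: ack [1B, align 1] → 1; +1 pad (align 2); @2: ttl [2B, align 2] → 4; @4: proto [1B, align 1] → 5; @5: src [1B, align 1] → 6; size 6, align 2
@0: x [11B, align 1] → 11
+1 pad (align 2)
@12: y [10B, align 2] → 22
+2 pad (align 4)
@24: team [4B, align 4] → 28
+4 pad (align 8)
@32: ammo [8B, align 8] → 40
@40: z [2B, align 2] → 42
@42: state [1B, align 1] → 43
+1 pad (align 2)
@44: vx [6B, align 2] → 50
+6 tail pad (align 8)
size 56, align 8
— Descriptor2 —
@0: ammo [8B, align 8] → 8
@8: team [4B, align 4] → 12
@12: y [10B, align 2] → 22
@22: vx [6B, align 2] → 28
@28: z [2B, align 2] → 30
@30: x [11B, align 1] → 41
@41: state [1B, align 1] → 42
+6 tail pad (align 8)
size 48, align 8
56 − 48 = 8

8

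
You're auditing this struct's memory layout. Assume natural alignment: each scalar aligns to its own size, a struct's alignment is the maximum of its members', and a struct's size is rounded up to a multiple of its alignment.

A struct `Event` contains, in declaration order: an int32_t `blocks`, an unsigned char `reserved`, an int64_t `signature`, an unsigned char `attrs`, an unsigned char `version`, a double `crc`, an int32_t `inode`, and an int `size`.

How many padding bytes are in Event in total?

0..4  blocks  (4B, 4-aligned)
4..5  reserved  (1B, 1-aligned)
5..8  -- padding (3B)
8..16  signature  (8B, 8-aligned)
16..17  attrs  (1B, 1-aligned)
17..18  version  (1B, 1-aligned)
18..24  -- padding (6B)
24..32  crc  (8B, 8-aligned)
32..36  inode  (4B, 4-aligned)
36..40  size  (4B, 4-aligned)
sizeof = 40, alignof = 8
data bytes 31, size 40 → padding 9

9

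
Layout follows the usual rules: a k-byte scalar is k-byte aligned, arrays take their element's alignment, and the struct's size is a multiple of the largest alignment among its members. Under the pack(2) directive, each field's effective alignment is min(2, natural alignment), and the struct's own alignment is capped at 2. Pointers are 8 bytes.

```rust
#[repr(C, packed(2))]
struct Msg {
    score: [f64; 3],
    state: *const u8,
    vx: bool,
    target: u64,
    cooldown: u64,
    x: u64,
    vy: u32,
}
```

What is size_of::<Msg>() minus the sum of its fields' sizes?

1

0..24  score  (24B, 2-aligned)
24..32  state  (8B, 2-aligned)
32..33  vx  (1B, 1-aligned)
33..34  -- padding (1B)
34..42  target  (8B, 2-aligned)
42..50  cooldown  (8B, 2-aligned)
50..58  x  (8B, 2-aligned)
58..62  vy  (4B, 2-aligned)
sizeof = 62, alignof = 2
data bytes 61, size 62 → padding 1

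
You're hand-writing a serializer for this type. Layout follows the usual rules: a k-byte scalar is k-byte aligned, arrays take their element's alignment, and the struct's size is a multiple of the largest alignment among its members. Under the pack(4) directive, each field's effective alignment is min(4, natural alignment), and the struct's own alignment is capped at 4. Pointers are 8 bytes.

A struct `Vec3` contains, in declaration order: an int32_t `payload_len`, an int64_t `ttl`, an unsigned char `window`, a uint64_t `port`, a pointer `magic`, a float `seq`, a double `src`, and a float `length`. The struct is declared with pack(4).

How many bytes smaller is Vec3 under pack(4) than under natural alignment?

natural layout:
  payload_len at 0 (size 4, align 4) → ends 4
  pad 4 to align 8 for ttl
  ttl at 8 (size 8, align 8) → ends 16
  window at 16 (size 1, align 1) → ends 17
  pad 7 to align 8 for port
  port at 24 (size 8, align 8) → ends 32
  magic at 32 (size 8, align 8) → ends 40
  seq at 40 (size 4, align 4) → ends 44
  pad 4 to align 8 for src
  src at 48 (size 8, align 8) → ends 56
  length at 56 (size 4, align 4) → ends 60
  tail pad 4 to reach multiple of 8
  total 64 bytes, alignment 8
packed(4) layout:
  payload_len at 0 (size 4, align 4) → ends 4
  ttl at 4 (size 8, align 4) → ends 12
  window at 12 (size 1, align 1) → ends 13
  pad 3 to align 4 for port
  port at 16 (size 8, align 4) → ends 24
  magic at 24 (size 8, align 4) → ends 32
  seq at 32 (size 4, align 4) → ends 36
  src at 36 (size 8, align 4) → ends 44
  length at 44 (size 4, align 4) → ends 48
  total 48 bytes, alignment 4
64 − 48 = 16

16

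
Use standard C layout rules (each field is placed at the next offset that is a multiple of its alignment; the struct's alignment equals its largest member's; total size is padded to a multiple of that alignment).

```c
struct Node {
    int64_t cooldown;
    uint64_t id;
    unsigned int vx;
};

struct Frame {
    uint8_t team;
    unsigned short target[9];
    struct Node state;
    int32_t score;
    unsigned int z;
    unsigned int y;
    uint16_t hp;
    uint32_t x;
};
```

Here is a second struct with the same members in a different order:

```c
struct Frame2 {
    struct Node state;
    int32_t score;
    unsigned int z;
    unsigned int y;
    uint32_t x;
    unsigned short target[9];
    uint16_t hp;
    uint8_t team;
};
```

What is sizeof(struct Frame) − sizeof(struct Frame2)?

8

Node: cooldown at 0 (size 8, align 8) → ends 8; id at 8 (size 8, align 8) → ends 16; vx at 16 (size 4, align 4) → ends 20; tail pad 4 to reach multiple of 8; total 24 bytes, alignment 8
team at 0 (size 1, align 1) → ends 1
pad 1 to align 2 for target
target at 2 (size 18, align 2) → ends 20
pad 4 to align 8 for state
state at 24 (size 24, align 8) → ends 48
score at 48 (size 4, align 4) → ends 52
z at 52 (size 4, align 4) → ends 56
y at 56 (size 4, align 4) → ends 60
hp at 60 (size 2, align 2) → ends 62
pad 2 to align 4 for x
x at 64 (size 4, align 4) → ends 68
tail pad 4 to reach multiple of 8
total 72 bytes, alignment 8
— Frame2 —
state at 0 (size 24, align 8) → ends 24
score at 24 (size 4, align 4) → ends 28
z at 28 (size 4, align 4) → ends 32
y at 32 (size 4, align 4) → ends 36
x at 36 (size 4, align 4) → ends 40
target at 40 (size 18, align 2) → ends 58
hp at 58 (size 2, align 2) → ends 60
team at 60 (size 1, align 1) → ends 61
tail pad 3 to reach multiple of 8
total 64 bytes, alignment 8
72 − 64 = 8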